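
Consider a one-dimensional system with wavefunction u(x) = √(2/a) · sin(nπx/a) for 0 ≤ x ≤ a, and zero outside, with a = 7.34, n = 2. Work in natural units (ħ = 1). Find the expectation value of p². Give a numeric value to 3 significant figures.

p² u = −ħ² d²u/dx²; ⟨p²⟩ = −ħ² ∫ u*·u'' dx.
d/dx sin(nπx/a) = (nπ/a)·cos(nπx/a) and d²/dx² sin(nπx/a) = −(nπ/a)²·sin(nπx/a); on 0 ≤ x ≤ a, ∫sin²(nπx/a) dx = a/2 and ∫sin(nπx/a)·cos(nπx/a) dx = 0.
⟨p²⟩ = 0.73277.

0.733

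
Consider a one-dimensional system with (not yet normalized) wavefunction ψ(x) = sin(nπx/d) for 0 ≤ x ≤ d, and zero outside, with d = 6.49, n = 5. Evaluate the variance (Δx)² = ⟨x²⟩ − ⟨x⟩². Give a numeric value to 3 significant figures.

Compute ⟨x⟩ and ⟨x²⟩ separately, then (Δx)² = ⟨x²⟩ − ⟨x⟩².
With sin²θ = (1 − cos2θ)/2 on 0 ≤ x ≤ d: ∫sin²(nπx/d) dx = d/2, ∫x·sin²(nπx/d) dx = d²/4, ∫x²·sin²(nπx/d) dx = d³·(1/6 − 1/(4n²π²)); higher powers xᵏ the same way, integrating xᵏ·cos(2nπx/d) by parts.
Normalization: ∫|ψ|² dx = 3.2450.
⟨x⟩ = 3.2450 and ⟨x²⟩ = 13.955.
(Δx)² = 13.955 − (3.2450)² = 3.4247.

3.42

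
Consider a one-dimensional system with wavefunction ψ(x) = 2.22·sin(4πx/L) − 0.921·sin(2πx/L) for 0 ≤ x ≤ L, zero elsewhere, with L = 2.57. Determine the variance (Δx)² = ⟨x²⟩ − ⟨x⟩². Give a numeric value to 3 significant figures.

0.310

Compute ⟨x⟩ and ⟨x²⟩ separately, then (Δx)² = ⟨x²⟩ − ⟨x⟩².
On 0 ≤ x ≤ L (j ≠ l): ∫sin²(jπx/L) dx = L/2, ∫sin(jπx/L)·sin(lπx/L) dx = 0; diagonal moments ∫x·sin²(jπx/L) dx = L²/4, ∫x²·sin²(jπx/L) dx = L³·(1/6 − 1/(4j²π²)); cross terms ∫x·sin(jπx/L)·sin(lπx/L) dx = 0 for j + l even and −4jlL²/(π²(j² − l²)²) for j + l odd, ∫x²·sin(jπx/L)·sin(lπx/L) dx = (−1)^(j+l)·4jlL³/(π²(j² − l²)²); higher powers the same way via product-to-sum and parts.
Normalization: ∫|ψ|² dx = 7.4230.
⟨x⟩ = 1.2850 and ⟨x²⟩ = 1.9610.
(Δx)² = 1.9610 − (1.2850)² = 0.30973.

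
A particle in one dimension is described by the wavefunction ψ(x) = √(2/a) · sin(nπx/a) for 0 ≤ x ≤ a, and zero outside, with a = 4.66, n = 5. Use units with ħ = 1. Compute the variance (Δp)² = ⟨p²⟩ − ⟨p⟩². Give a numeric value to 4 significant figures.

Compute ⟨p⟩ and ⟨p²⟩ separately; (Δp)² = ⟨p²⟩ − ⟨p⟩².
d/dx sin(nπx/a) = (nπ/a)·cos(nπx/a) and d²/dx² sin(nπx/a) = −(nπ/a)²·sin(nπx/a); on 0 ≤ x ≤ a, ∫sin²(nπx/a) dx = a/2 and ∫sin(nπx/a)·cos(nπx/a) dx = 0.
⟨p⟩ = 0.0000 and ⟨p²⟩ = 11.362.
(Δp)² = 11.362 − (0.0000)² = 11.362.

11.36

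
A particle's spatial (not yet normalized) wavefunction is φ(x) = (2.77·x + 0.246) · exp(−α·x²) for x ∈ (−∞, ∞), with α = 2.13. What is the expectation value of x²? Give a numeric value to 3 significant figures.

⟨x²⟩ = ∫ x²·|φ|² dx / ∫|φ|² dx (integrals over the domain).
Expand each integrand as polynomial × e^(−2αx²) and use ∫x^(2j)·e^(−2αx²) dx = (2j−1)!!/(4α)^j · √(π/(2α)), odd powers → 0; here √(π/(2α)) = 0.85876.
State is unnormalized: ∫|φ|² dx = 0.82534, and ∫φ*·x²·φ dx = 0.27841, so ⟨x²⟩ = 0.27841 / 0.82534.
⟨x²⟩ = 0.33733.

0.337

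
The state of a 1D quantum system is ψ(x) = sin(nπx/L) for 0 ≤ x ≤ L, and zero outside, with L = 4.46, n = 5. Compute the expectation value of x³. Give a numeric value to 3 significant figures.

⟨x³⟩ = ∫ x³·|ψ|² dx / ∫|ψ|² dx (integrals over the domain).
With sin²θ = (1 − cos2θ)/2 on 0 ≤ x ≤ L: ∫sin²(nπx/L) dx = L/2, ∫x·sin²(nπx/L) dx = L²/4, ∫x²·sin²(nπx/L) dx = L³·(1/6 − 1/(4n²π²)); higher powers xᵏ the same way, integrating xᵏ·cos(2nπx/L) by parts.
State is unnormalized: ∫|ψ|² dx = 2.2300, and ∫ψ*·x³·ψ dx = 48.858, so ⟨x³⟩ = 48.858 / 2.2300.
⟨x³⟩ = 21.909.

21.9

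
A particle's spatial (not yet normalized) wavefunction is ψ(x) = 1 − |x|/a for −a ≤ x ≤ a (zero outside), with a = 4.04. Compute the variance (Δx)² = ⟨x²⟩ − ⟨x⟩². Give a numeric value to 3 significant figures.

1.63

Compute ⟨x⟩ and ⟨x²⟩ separately, then (Δx)² = ⟨x²⟩ − ⟨x⟩².
ψ is even, so ∫ over [−a, a] = 2∫₀ᵃ with ψ = 1 − x/a there: ∫₀ᵃ (1 − x/a)² dx = a/3, ∫₀ᵃ x²(1 − x/a)² dx = a³/30, ∫₀ᵃ x⁴(1 − x/a)² dx = a⁵/105.
Normalization: ∫|ψ|² dx = 2.6933.
⟨x⟩ = 0.0000 and ⟨x²⟩ = 1.6322.
(Δx)² = 1.6322 − (0.0000)² = 1.6322.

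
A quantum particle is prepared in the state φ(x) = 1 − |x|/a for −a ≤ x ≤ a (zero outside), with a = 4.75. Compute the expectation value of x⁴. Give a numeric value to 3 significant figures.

⟨x⁴⟩ = ∫ x⁴·|φ|² dx / ∫|φ|² dx (integrals over the domain).
φ is even, so ∫ over [−a, a] = 2∫₀ᵃ with φ = 1 − x/a there: ∫₀ᵃ (1 − x/a)² dx = a/3, ∫₀ᵃ x²(1 − x/a)² dx = a³/30, ∫₀ᵃ x⁴(1 − x/a)² dx = a⁵/105.
State is unnormalized: ∫|φ|² dx = 3.1667, and ∫φ*·x⁴·φ dx = 46.058, so ⟨x⁴⟩ = 46.058 / 3.1667.
⟨x⁴⟩ = 14.545.

14.5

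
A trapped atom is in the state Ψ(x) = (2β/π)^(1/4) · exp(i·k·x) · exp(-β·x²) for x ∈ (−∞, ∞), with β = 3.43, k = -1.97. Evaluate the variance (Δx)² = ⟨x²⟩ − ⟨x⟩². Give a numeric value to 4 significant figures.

0.07289

Compute ⟨x⟩ and ⟨x²⟩ separately, then (Δx)² = ⟨x²⟩ − ⟨x⟩².
Gaussian moments: ∫x^(2j)·e^(−2βx²) dx = (2j−1)!!/(4β)^j · √(π/(2β)), odd powers integrate to 0; here √(π/(2β)) = 0.67673.
⟨x⟩ = 0.0000 and ⟨x²⟩ = 0.072886.
(Δx)² = 0.072886 − (0.0000)² = 0.072886.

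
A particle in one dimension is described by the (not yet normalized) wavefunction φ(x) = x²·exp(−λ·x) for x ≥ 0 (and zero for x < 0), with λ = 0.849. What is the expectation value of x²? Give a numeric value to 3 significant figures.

10.4

⟨x²⟩ = ∫ x²·|φ|² dx / ∫|φ|² dx (integrals over the domain).
Every integrand reduces to terms xʲ·e^(−2λx) on [0, ∞); use ∫₀^∞ xʲ·e^(−2λx) dx = j!/(2λ)^(j+1).
State is unnormalized: ∫|φ|² dx = 1.7003, and ∫φ*·x²·φ dx = 17.692, so ⟨x²⟩ = 17.692 / 1.7003.
⟨x²⟩ = 10.405.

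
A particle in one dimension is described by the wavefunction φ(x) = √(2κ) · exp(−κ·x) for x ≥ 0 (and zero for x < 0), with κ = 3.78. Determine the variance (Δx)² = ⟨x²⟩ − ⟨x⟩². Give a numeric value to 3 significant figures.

Compute ⟨x⟩ and ⟨x²⟩ separately, then (Δx)² = ⟨x²⟩ − ⟨x⟩².
Every integrand reduces to terms xʲ·e^(−2κx) on [0, ∞); use ∫₀^∞ xʲ·e^(−2κx) dx = j!/(2κ)^(j+1).
⟨x⟩ = 0.13228 and ⟨x²⟩ = 0.034993.
(Δx)² = 0.034993 − (0.13228)² = 0.017497.

0.0175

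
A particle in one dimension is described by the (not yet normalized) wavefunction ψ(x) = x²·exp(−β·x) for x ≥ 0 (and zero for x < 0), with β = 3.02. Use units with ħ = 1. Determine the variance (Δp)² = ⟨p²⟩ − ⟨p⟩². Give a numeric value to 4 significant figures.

3.040

Compute ⟨p⟩ and ⟨p²⟩ separately; (Δp)² = ⟨p²⟩ − ⟨p⟩².
Differentiate x²·exp(−β·x) with the product rule; every integrand then reduces to terms xʲ·e^(−2βx) on [0, ∞), with ∫₀^∞ xʲ·e^(−2βx) dx = j!/(2β)^(j+1).
Normalization: ∫|ψ|² dx = 0.0029856.
⟨p⟩ = 0.0000 and ⟨p²⟩ = 3.0401.
(Δp)² = 3.0401 − (0.0000)² = 3.0401.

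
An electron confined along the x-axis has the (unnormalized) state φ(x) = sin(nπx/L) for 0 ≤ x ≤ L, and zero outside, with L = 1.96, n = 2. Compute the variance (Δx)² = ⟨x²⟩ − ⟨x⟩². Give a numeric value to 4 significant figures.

0.2715

Compute ⟨x⟩ and ⟨x²⟩ separately, then (Δx)² = ⟨x²⟩ − ⟨x⟩².
With sin²θ = (1 − cos2θ)/2 on 0 ≤ x ≤ L: ∫sin²(nπx/L) dx = L/2, ∫x·sin²(nπx/L) dx = L²/4, ∫x²·sin²(nπx/L) dx = L³·(1/6 − 1/(4n²π²)); higher powers xᵏ the same way, integrating xᵏ·cos(2nπx/L) by parts.
Normalization: ∫|φ|² dx = 0.98000.
⟨x⟩ = 0.98000 and ⟨x²⟩ = 1.2319.
(Δx)² = 1.2319 − (0.98000)² = 0.27148.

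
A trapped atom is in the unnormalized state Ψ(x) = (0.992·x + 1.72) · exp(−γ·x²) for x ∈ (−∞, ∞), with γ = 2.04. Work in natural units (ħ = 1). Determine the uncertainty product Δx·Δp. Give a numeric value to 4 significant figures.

Δx = √(⟨x²⟩−⟨x⟩²), Δp = √(⟨p²⟩−⟨p⟩²).
Expand each integrand as polynomial × e^(−2γx²) and use ∫x^(2j)·e^(−2γx²) dx = (2j−1)!!/(4γ)^j · √(π/(2γ)), odd powers → 0; here √(π/(2γ)) = 0.87750. Differentiate with the product rule, d/dx e^(−γx²) = −2γx·e^(−γx²).
Normalization: ∫|Ψ|² dx = 2.7018.
⟨x⟩ = 0.13582, ⟨x²⟩ = 0.13215 ⇒ Δx = 0.33720.
⟨p⟩ = 0.0000, ⟨p²⟩ = 2.1998 ⇒ Δp = 1.4832.
Δx·Δp = 0.50012.

0.5001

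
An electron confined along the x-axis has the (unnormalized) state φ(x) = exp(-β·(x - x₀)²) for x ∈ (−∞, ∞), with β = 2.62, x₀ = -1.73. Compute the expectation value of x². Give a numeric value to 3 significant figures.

⟨x²⟩ = ∫ x²·|φ|² dx / ∫|φ|² dx (integrals over the domain).
Gaussian moments (u = x − x₀): ∫u^(2j)·e^(−2βu²) du = (2j−1)!!/(4β)^j · √(π/(2β)), odd powers integrate to 0; here √(π/(2β)) = 0.77430.
State is unnormalized: ∫|φ|² dx = 0.77430, and ∫φ*·x²·φ dx = 2.3913, so ⟨x²⟩ = 2.3913 / 0.77430.
⟨x²⟩ = 3.0883.

3.09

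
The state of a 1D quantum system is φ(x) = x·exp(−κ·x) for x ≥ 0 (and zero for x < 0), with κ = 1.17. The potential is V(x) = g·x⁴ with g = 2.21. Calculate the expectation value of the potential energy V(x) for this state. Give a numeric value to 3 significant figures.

⟨V⟩ = ∫ V(x)·|φ|² dx / ∫|φ|² dx.
Every integrand reduces to terms xʲ·e^(−2κx) on [0, ∞); use ∫₀^∞ xʲ·e^(−2κx) dx = j!/(2κ)^(j+1).
State is unnormalized: ∫|φ|² dx = 0.15609, and ∫φ*·V(x)·φ dx = 4.1420, so ⟨V⟩ = 4.1420 / 0.15609.
⟨V⟩ = 26.536.

26.5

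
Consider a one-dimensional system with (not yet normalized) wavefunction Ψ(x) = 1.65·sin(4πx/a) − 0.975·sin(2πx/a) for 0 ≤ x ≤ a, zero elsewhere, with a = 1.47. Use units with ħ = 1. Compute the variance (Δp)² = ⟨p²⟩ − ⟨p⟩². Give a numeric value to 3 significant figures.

Compute ⟨p⟩ and ⟨p²⟩ separately; (Δp)² = ⟨p²⟩ − ⟨p⟩².
d²/dx² sin(jπx/a) = −(jπ/a)²·sin(jπx/a); on 0 ≤ x ≤ a, ∫sin²(jπx/a) dx = a/2 and ∫sin(jπx/a)·sin(lπx/a) dx = 0 for j ≠ l, so only diagonal terms survive in ∫|Ψ|² and ∫Ψ·Ψ″; ∫Ψ·Ψ′ dx = [Ψ²/2] between the walls = 0.
Normalization: ∫|Ψ|² dx = 2.6997.
⟨p⟩ = 0.0000 and ⟨p²⟩ = 58.893.
(Δp)² = 58.893 − (0.0000)² = 58.893.

58.9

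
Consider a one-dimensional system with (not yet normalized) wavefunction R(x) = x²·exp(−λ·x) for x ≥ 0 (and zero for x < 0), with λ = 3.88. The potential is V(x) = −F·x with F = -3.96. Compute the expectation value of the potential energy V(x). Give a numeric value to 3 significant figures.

2.55

⟨V⟩ = ∫ V(x)·|R|² dx / ∫|R|² dx.
Every integrand reduces to terms xʲ·e^(−2λx) on [0, ∞); use ∫₀^∞ xʲ·e^(−2λx) dx = j!/(2λ)^(j+1).
State is unnormalized: ∫|R|² dx = 0.00085291, and ∫R*·V(x)·R dx = 0.0021762, so ⟨V⟩ = 0.0021762 / 0.00085291.
⟨V⟩ = 2.5515.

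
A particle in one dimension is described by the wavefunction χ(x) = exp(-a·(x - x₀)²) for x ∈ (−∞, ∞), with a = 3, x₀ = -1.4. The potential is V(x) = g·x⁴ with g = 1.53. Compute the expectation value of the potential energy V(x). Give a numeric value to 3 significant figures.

7.41

⟨V⟩ = ∫ V(x)·|χ|² dx / ∫|χ|² dx.
Gaussian moments (u = x − x₀): ∫u^(2j)·e^(−2au²) du = (2j−1)!!/(4a)^j · √(π/(2a)), odd powers integrate to 0; here √(π/(2a)) = 0.72360.
State is unnormalized: ∫|χ|² dx = 0.72360, and ∫χ*·V(x)·χ dx = 5.3611, so ⟨V⟩ = 5.3611 / 0.72360.
⟨V⟩ = 7.4089.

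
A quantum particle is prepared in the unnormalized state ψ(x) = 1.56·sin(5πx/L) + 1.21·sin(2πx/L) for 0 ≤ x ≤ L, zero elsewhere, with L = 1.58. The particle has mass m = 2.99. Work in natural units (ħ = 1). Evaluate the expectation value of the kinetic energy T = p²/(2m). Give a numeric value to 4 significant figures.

11.31

T = −(ħ²/2m) d²/dx², so ⟨T⟩ = −(ħ²/2m) ∫ ψ*·ψ'' dx / ∫|ψ|² dx; with m = 2.99.
d²/dx² sin(jπx/L) = −(jπ/L)²·sin(jπx/L); on 0 ≤ x ≤ L, ∫sin²(jπx/L) dx = L/2 and ∫sin(jπx/L)·sin(lπx/L) dx = 0 for j ≠ l, so only diagonal terms survive in ∫|ψ|² and ∫ψ·ψ″; ∫ψ·ψ′ dx = [ψ²/2] between the walls = 0.
State is unnormalized: ∫|ψ|² dx = 3.0792, and ∫ψ*·(−ħ²/2m · ψ'') dx = 34.835, so ⟨T⟩ = 34.835 / 3.0792.
⟨T⟩ = 11.313.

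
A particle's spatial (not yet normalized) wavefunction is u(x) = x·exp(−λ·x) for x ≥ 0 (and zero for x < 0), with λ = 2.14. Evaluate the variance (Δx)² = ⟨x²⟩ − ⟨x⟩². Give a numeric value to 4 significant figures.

0.1638

Compute ⟨x⟩ and ⟨x²⟩ separately, then (Δx)² = ⟨x²⟩ − ⟨x⟩².
Every integrand reduces to terms xʲ·e^(−2λx) on [0, ∞); use ∫₀^∞ xʲ·e^(−2λx) dx = j!/(2λ)^(j+1).
Normalization: ∫|u|² dx = 0.025509.
⟨x⟩ = 0.70093 and ⟨x²⟩ = 0.65508.
(Δx)² = 0.65508 − (0.70093)² = 0.16377.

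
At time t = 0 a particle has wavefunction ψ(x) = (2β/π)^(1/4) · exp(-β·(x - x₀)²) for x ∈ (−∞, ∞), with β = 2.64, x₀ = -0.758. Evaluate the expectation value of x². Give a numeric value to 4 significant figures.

0.6693

⟨x²⟩ = ∫ x²·|ψ|² dx (integrals over the domain).
Gaussian moments (u = x − x₀): ∫u^(2j)·e^(−2βu²) du = (2j−1)!!/(4β)^j · √(π/(2β)), odd powers integrate to 0; here √(π/(2β)) = 0.77136.
⟨x²⟩ = 0.66926.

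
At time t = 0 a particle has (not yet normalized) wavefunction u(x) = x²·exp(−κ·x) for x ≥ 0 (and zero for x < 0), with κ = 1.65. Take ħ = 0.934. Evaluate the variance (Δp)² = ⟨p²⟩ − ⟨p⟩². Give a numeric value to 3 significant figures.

Compute ⟨p⟩ and ⟨p²⟩ separately; (Δp)² = ⟨p²⟩ − ⟨p⟩².
Differentiate x²·exp(−κ·x) with the product rule; every integrand then reduces to terms xʲ·e^(−2κx) on [0, ∞), with ∫₀^∞ xʲ·e^(−2κx) dx = j!/(2κ)^(j+1).
Normalization: ∫|u|² dx = 0.061326.
⟨p⟩ = 0.0000 and ⟨p²⟩ = 0.79166.
(Δp)² = 0.79166 − (0.0000)² = 0.79166.

0.792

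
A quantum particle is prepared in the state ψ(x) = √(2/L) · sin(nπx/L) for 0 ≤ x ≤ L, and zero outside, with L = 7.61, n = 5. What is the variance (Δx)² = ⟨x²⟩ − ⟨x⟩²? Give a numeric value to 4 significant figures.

Compute ⟨x⟩ and ⟨x²⟩ separately, then (Δx)² = ⟨x²⟩ − ⟨x⟩².
With sin²θ = (1 − cos2θ)/2 on 0 ≤ x ≤ L: ∫sin²(nπx/L) dx = L/2, ∫x·sin²(nπx/L) dx = L²/4, ∫x²·sin²(nπx/L) dx = L³·(1/6 − 1/(4n²π²)); higher powers xᵏ the same way, integrating xᵏ·cos(2nπx/L) by parts.
⟨x⟩ = 3.8050 and ⟨x²⟩ = 19.187.
(Δx)² = 19.187 − (3.8050)² = 4.7087.

4.709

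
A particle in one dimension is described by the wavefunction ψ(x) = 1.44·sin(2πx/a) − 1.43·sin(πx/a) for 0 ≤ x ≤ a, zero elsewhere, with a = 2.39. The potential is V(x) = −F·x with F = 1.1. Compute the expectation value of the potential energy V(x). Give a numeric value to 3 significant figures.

⟨V⟩ = ∫ V(x)·|ψ|² dx / ∫|ψ|² dx.
On 0 ≤ x ≤ a (j ≠ l): ∫sin²(jπx/a) dx = a/2, ∫sin(jπx/a)·sin(lπx/a) dx = 0; diagonal moments ∫x·sin²(jπx/a) dx = a²/4, ∫x²·sin²(jπx/a) dx = a³·(1/6 − 1/(4j²π²)); cross terms ∫x·sin(jπx/a)·sin(lπx/a) dx = 0 for j + l even and −4jla²/(π²(j² − l²)²) for j + l odd, ∫x²·sin(jπx/a)·sin(lπx/a) dx = (−1)^(j+l)·4jla³/(π²(j² − l²)²); higher powers the same way via product-to-sum and parts.
State is unnormalized: ∫|ψ|² dx = 4.9216, and ∫ψ*·V(x)·ψ dx = -8.8000, so ⟨V⟩ = -8.8000 / 4.9216.
⟨V⟩ = -1.7880.

-1.79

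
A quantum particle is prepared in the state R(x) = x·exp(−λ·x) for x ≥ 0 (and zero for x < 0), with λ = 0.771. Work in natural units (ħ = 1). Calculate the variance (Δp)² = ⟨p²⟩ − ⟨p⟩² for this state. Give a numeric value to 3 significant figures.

0.594

Compute ⟨p⟩ and ⟨p²⟩ separately; (Δp)² = ⟨p²⟩ − ⟨p⟩².
Differentiate x·exp(−λ·x) with the product rule; every integrand then reduces to terms xʲ·e^(−2λx) on [0, ∞), with ∫₀^∞ xʲ·e^(−2λx) dx = j!/(2λ)^(j+1).
Normalization: ∫|R|² dx = 0.54548.
⟨p⟩ = 0.0000 and ⟨p²⟩ = 0.59444.
(Δp)² = 0.59444 − (0.0000)² = 0.59444.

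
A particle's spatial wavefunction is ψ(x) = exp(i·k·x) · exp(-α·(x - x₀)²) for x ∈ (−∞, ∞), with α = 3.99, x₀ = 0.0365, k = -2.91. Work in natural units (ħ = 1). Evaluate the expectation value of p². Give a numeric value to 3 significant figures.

12.5

p² ψ = −ħ² d²ψ/dx²; ⟨p²⟩ = −ħ² ∫ ψ*·ψ'' dx / ∫|ψ|² dx.
Gaussian moments (u = x − x₀): ∫u^(2j)·e^(−2αu²) du = (2j−1)!!/(4α)^j · √(π/(2α)), odd powers integrate to 0; here √(π/(2α)) = 0.62744. Derivatives: ψ′ = (ik − 2αu)·ψ, ψ″ = ((ik − 2αu)² − 2α)·ψ; the odd-in-u pieces drop out.
State is unnormalized: ∫|ψ|² dx = 0.62744, and ∫ψ*·(−ħ² ψ'') dx = 7.8167, so ⟨p²⟩ = 7.8167 / 0.62744.
⟨p²⟩ = 12.458.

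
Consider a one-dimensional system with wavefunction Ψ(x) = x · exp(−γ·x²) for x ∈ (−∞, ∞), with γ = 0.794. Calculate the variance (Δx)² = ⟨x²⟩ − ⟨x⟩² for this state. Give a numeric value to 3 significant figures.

Compute ⟨x⟩ and ⟨x²⟩ separately, then (Δx)² = ⟨x²⟩ − ⟨x⟩².
Expand each integrand as polynomial × e^(−2γx²) and use ∫x^(2j)·e^(−2γx²) dx = (2j−1)!!/(4γ)^j · √(π/(2γ)), odd powers → 0; here √(π/(2γ)) = 1.4065.
Normalization: ∫|Ψ|² dx = 0.44286.
⟨x⟩ = 0.0000 and ⟨x²⟩ = 0.94458.
(Δx)² = 0.94458 − (0.0000)² = 0.94458.

0.945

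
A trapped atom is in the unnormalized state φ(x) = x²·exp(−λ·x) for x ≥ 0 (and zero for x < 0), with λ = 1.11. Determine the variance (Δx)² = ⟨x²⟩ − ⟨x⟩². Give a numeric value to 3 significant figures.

1.01

Compute ⟨x⟩ and ⟨x²⟩ separately, then (Δx)² = ⟨x²⟩ − ⟨x⟩².
Every integrand reduces to terms xʲ·e^(−2λx) on [0, ∞); use ∫₀^∞ xʲ·e^(−2λx) dx = j!/(2λ)^(j+1).
Normalization: ∫|φ|² dx = 0.44509.
⟨x⟩ = 2.2523 and ⟨x²⟩ = 6.0872.
(Δx)² = 6.0872 − (2.2523)² = 1.0145.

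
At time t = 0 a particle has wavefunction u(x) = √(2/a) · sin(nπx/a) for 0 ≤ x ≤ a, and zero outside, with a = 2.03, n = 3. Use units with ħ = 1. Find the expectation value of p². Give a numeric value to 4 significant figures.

p² u = −ħ² d²u/dx²; ⟨p²⟩ = −ħ² ∫ u*·u'' dx.
d/dx sin(nπx/a) = (nπ/a)·cos(nπx/a) and d²/dx² sin(nπx/a) = −(nπ/a)²·sin(nπx/a); on 0 ≤ x ≤ a, ∫sin²(nπx/a) dx = a/2 and ∫sin(nπx/a)·cos(nπx/a) dx = 0.
⟨p²⟩ = 21.555.

21.56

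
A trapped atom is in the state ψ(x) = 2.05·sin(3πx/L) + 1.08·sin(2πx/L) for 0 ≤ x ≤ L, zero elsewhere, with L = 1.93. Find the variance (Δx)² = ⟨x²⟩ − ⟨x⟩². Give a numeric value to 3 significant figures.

Compute ⟨x⟩ and ⟨x²⟩ separately, then (Δx)² = ⟨x²⟩ − ⟨x⟩².
On 0 ≤ x ≤ L (j ≠ l): ∫sin²(jπx/L) dx = L/2, ∫sin(jπx/L)·sin(lπx/L) dx = 0; diagonal moments ∫x·sin²(jπx/L) dx = L²/4, ∫x²·sin²(jπx/L) dx = L³·(1/6 − 1/(4j²π²)); cross terms ∫x·sin(jπx/L)·sin(lπx/L) dx = 0 for j + l even and −4jlL²/(π²(j² − l²)²) for j + l odd, ∫x²·sin(jπx/L)·sin(lπx/L) dx = (−1)^(j+l)·4jlL³/(π²(j² − l²)²); higher powers the same way via product-to-sum and parts.
Normalization: ∫|ψ|² dx = 5.1810.
⟨x⟩ = 0.65534 and ⟨x²⟩ = 0.61733.
(Δx)² = 0.61733 − (0.65534)² = 0.18786.

0.188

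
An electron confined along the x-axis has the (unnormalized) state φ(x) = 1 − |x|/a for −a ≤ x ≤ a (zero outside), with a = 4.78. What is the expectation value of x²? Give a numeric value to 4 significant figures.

⟨x²⟩ = ∫ x²·|φ|² dx / ∫|φ|² dx (integrals over the domain).
φ is even, so ∫ over [−a, a] = 2∫₀ᵃ with φ = 1 − x/a there: ∫₀ᵃ (1 − x/a)² dx = a/3, ∫₀ᵃ x²(1 − x/a)² dx = a³/30, ∫₀ᵃ x⁴(1 − x/a)² dx = a⁵/105.
State is unnormalized: ∫|φ|² dx = 3.1867, and ∫φ*·x²·φ dx = 7.2810, so ⟨x²⟩ = 7.2810 / 3.1867.
⟨x²⟩ = 2.2848.

2.285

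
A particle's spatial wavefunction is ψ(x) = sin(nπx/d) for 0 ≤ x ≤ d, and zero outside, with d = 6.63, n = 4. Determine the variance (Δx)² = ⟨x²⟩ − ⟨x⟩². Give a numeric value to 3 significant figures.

Compute ⟨x⟩ and ⟨x²⟩ separately, then (Δx)² = ⟨x²⟩ − ⟨x⟩².
With sin²θ = (1 − cos2θ)/2 on 0 ≤ x ≤ d: ∫sin²(nπx/d) dx = d/2, ∫x·sin²(nπx/d) dx = d²/4, ∫x²·sin²(nπx/d) dx = d³·(1/6 − 1/(4n²π²)); higher powers xᵏ the same way, integrating xᵏ·cos(2nπx/d) by parts.
Normalization: ∫|ψ|² dx = 3.3150.
⟨x⟩ = 3.3150 and ⟨x²⟩ = 14.513.
(Δx)² = 14.513 − (3.3150)² = 3.5239.

3.52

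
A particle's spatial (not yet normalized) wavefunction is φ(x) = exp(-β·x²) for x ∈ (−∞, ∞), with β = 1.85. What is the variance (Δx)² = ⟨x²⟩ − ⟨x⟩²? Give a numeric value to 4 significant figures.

0.1351

Compute ⟨x⟩ and ⟨x²⟩ separately, then (Δx)² = ⟨x²⟩ − ⟨x⟩².
Gaussian moments: ∫x^(2j)·e^(−2βx²) dx = (2j−1)!!/(4β)^j · √(π/(2β)), odd powers integrate to 0; here √(π/(2β)) = 0.92145.
Normalization: ∫|φ|² dx = 0.92145.
⟨x⟩ = 0.0000 and ⟨x²⟩ = 0.13514.
(Δx)² = 0.13514 − (0.0000)² = 0.13514.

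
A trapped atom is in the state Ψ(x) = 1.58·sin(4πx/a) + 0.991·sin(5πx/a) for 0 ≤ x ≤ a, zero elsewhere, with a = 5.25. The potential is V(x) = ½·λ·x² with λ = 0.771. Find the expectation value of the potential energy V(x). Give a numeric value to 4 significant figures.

⟨V⟩ = ∫ V(x)·|Ψ|² dx / ∫|Ψ|² dx.
On 0 ≤ x ≤ a (j ≠ l): ∫sin²(jπx/a) dx = a/2, ∫sin(jπx/a)·sin(lπx/a) dx = 0; diagonal moments ∫x·sin²(jπx/a) dx = a²/4, ∫x²·sin²(jπx/a) dx = a³·(1/6 − 1/(4j²π²)); cross terms ∫x·sin(jπx/a)·sin(lπx/a) dx = 0 for j + l even and −4jla²/(π²(j² − l²)²) for j + l odd, ∫x²·sin(jπx/a)·sin(lπx/a) dx = (−1)^(j+l)·4jla³/(π²(j² − l²)²); higher powers the same way via product-to-sum and parts.
State is unnormalized: ∫|Ψ|² dx = 9.1310, and ∫Ψ*·V(x)·Ψ dx = 14.583, so ⟨V⟩ = 14.583 / 9.1310.
⟨V⟩ = 1.5971.

1.597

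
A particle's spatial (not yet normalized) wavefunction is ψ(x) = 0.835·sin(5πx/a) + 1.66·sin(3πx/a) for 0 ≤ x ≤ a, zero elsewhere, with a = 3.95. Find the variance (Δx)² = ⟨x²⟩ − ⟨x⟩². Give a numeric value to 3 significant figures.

1.82

Compute ⟨x⟩ and ⟨x²⟩ separately, then (Δx)² = ⟨x²⟩ − ⟨x⟩².
On 0 ≤ x ≤ a (j ≠ l): ∫sin²(jπx/a) dx = a/2, ∫sin(jπx/a)·sin(lπx/a) dx = 0; diagonal moments ∫x·sin²(jπx/a) dx = a²/4, ∫x²·sin²(jπx/a) dx = a³·(1/6 − 1/(4j²π²)); cross terms ∫x·sin(jπx/a)·sin(lπx/a) dx = 0 for j + l even and −4jla²/(π²(j² − l²)²) for j + l odd, ∫x²·sin(jπx/a)·sin(lπx/a) dx = (−1)^(j+l)·4jla³/(π²(j² − l²)²); higher powers the same way via product-to-sum and parts.
Normalization: ∫|ψ|² dx = 6.8193.
⟨x⟩ = 1.9750 and ⟨x²⟩ = 5.7193.
(Δx)² = 5.7193 − (1.9750)² = 1.8187.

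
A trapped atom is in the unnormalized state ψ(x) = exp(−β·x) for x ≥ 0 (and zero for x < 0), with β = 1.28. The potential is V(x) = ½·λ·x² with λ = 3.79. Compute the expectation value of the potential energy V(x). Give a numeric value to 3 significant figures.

⟨V⟩ = ∫ V(x)·|ψ|² dx / ∫|ψ|² dx.
Every integrand reduces to terms xʲ·e^(−2βx) on [0, ∞); use ∫₀^∞ xʲ·e^(−2βx) dx = j!/(2β)^(j+1).
State is unnormalized: ∫|ψ|² dx = 0.39063, and ∫ψ*·V(x)·ψ dx = 0.22590, so ⟨V⟩ = 0.22590 / 0.39063.
⟨V⟩ = 0.57831.

0.578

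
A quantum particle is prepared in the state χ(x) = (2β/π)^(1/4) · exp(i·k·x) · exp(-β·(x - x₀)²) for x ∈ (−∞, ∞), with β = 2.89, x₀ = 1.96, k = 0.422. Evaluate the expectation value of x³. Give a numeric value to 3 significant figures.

⟨x³⟩ = ∫ x³·|χ|² dx (integrals over the domain).
Gaussian moments (u = x − x₀): ∫u^(2j)·e^(−2βu²) du = (2j−1)!!/(4β)^j · √(π/(2β)), odd powers integrate to 0; here √(π/(2β)) = 0.73724.
⟨x³⟩ = 8.0382.

8.04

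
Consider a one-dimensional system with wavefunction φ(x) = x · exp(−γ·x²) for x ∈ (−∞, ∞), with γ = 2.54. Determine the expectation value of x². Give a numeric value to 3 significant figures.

⟨x²⟩ = ∫ x²·|φ|² dx / ∫|φ|² dx (integrals over the domain).
Expand each integrand as polynomial × e^(−2γx²) and use ∫x^(2j)·e^(−2γx²) dx = (2j−1)!!/(4γ)^j · √(π/(2γ)), odd powers → 0; here √(π/(2γ)) = 0.78640.
State is unnormalized: ∫|φ|² dx = 0.077401, and ∫φ*·x²·φ dx = 0.022855, so ⟨x²⟩ = 0.022855 / 0.077401.
⟨x²⟩ = 0.29528.

0.295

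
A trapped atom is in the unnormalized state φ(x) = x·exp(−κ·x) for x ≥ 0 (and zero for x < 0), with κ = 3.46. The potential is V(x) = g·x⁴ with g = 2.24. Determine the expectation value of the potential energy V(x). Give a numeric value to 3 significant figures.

⟨V⟩ = ∫ V(x)·|φ|² dx / ∫|φ|² dx.
Every integrand reduces to terms xʲ·e^(−2κx) on [0, ∞); use ∫₀^∞ xʲ·e^(−2κx) dx = j!/(2κ)^(j+1).
State is unnormalized: ∫|φ|² dx = 0.0060355, and ∫φ*·V(x)·φ dx = 0.0021225, so ⟨V⟩ = 0.0021225 / 0.0060355.
⟨V⟩ = 0.35166.

0.352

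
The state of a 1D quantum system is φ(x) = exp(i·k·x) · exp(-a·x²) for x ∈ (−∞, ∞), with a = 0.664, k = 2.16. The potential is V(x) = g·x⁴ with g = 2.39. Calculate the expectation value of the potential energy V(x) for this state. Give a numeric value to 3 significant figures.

1.02

⟨V⟩ = ∫ V(x)·|φ|² dx / ∫|φ|² dx.
Gaussian moments: ∫x^(2j)·e^(−2ax²) dx = (2j−1)!!/(4a)^j · √(π/(2a)), odd powers integrate to 0; here √(π/(2a)) = 1.5381.
State is unnormalized: ∫|φ|² dx = 1.5381, and ∫φ*·V(x)·φ dx = 1.5633, so ⟨V⟩ = 1.5633 / 1.5381.
⟨V⟩ = 1.0164.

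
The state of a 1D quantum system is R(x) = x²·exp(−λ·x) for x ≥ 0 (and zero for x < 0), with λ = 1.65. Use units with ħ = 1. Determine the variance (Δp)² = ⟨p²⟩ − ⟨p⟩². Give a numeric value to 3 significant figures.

0.908

Compute ⟨p⟩ and ⟨p²⟩ separately; (Δp)² = ⟨p²⟩ − ⟨p⟩².
Differentiate x²·exp(−λ·x) with the product rule; every integrand then reduces to terms xʲ·e^(−2λx) on [0, ∞), with ∫₀^∞ xʲ·e^(−2λx) dx = j!/(2λ)^(j+1).
Normalization: ∫|R|² dx = 0.061326.
⟨p⟩ = 0.0000 and ⟨p²⟩ = 0.90750.
(Δp)² = 0.90750 − (0.0000)² = 0.90750.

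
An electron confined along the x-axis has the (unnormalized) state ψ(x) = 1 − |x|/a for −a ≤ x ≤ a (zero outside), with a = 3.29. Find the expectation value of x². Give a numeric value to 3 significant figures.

1.08

⟨x²⟩ = ∫ x²·|ψ|² dx / ∫|ψ|² dx (integrals over the domain).
ψ is even, so ∫ over [−a, a] = 2∫₀ᵃ with ψ = 1 − x/a there: ∫₀ᵃ (1 − x/a)² dx = a/3, ∫₀ᵃ x²(1 − x/a)² dx = a³/30, ∫₀ᵃ x⁴(1 − x/a)² dx = a⁵/105.
State is unnormalized: ∫|ψ|² dx = 2.1933, and ∫ψ*·x²·ψ dx = 2.3741, so ⟨x²⟩ = 2.3741 / 2.1933.
⟨x²⟩ = 1.0824.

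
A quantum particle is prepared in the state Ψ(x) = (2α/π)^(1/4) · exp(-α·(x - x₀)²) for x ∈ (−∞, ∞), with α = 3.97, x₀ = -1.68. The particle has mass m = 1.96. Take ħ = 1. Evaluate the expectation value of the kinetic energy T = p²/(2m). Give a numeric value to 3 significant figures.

T = −(ħ²/2m) d²/dx², so ⟨T⟩ = −(ħ²/2m) ∫ Ψ*·Ψ'' dx; with m = 1.96.
Gaussian moments (u = x − x₀): ∫u^(2j)·e^(−2αu²) du = (2j−1)!!/(4α)^j · √(π/(2α)), odd powers integrate to 0; here √(π/(2α)) = 0.62902. Derivatives: d/dx e^(−αu²) = −2αu·e^(−αu²), d²/dx² e^(−αu²) = (4α²u² − 2α)·e^(−αu²).
⟨T⟩ = 1.0128.

1.01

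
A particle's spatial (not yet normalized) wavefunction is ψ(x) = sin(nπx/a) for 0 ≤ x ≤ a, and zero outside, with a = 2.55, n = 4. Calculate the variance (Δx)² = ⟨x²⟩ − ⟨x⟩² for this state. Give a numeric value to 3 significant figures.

0.521

Compute ⟨x⟩ and ⟨x²⟩ separately, then (Δx)² = ⟨x²⟩ − ⟨x⟩².
With sin²θ = (1 − cos2θ)/2 on 0 ≤ x ≤ a: ∫sin²(nπx/a) dx = a/2, ∫x·sin²(nπx/a) dx = a²/4, ∫x²·sin²(nπx/a) dx = a³·(1/6 − 1/(4n²π²)); higher powers xᵏ the same way, integrating xᵏ·cos(2nπx/a) by parts.
Normalization: ∫|ψ|² dx = 1.2750.
⟨x⟩ = 1.2750 and ⟨x²⟩ = 2.1469.
(Δx)² = 2.1469 − (1.2750)² = 0.52129.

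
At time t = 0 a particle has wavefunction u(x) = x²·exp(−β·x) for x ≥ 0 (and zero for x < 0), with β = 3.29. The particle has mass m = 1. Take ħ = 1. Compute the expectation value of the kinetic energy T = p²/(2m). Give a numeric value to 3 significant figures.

T = −(ħ²/2m) d²/dx², so ⟨T⟩ = −(ħ²/2m) ∫ u*·u'' dx / ∫|u|² dx; with m = 1.
Differentiate x²·exp(−β·x) with the product rule; every integrand then reduces to terms xʲ·e^(−2βx) on [0, ∞), with ∫₀^∞ xʲ·e^(−2βx) dx = j!/(2β)^(j+1).
State is unnormalized: ∫|u|² dx = 0.0019457, and ∫u*·(−ħ²/2m · u'') dx = 0.0035101, so ⟨T⟩ = 0.0035101 / 0.0019457.
⟨T⟩ = 1.8040.

1.80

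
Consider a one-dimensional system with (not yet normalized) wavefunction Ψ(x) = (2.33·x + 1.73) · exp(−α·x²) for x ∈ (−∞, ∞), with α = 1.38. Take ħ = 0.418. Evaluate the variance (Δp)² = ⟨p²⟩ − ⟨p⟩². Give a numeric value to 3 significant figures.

0.360

Compute ⟨p⟩ and ⟨p²⟩ separately; (Δp)² = ⟨p²⟩ − ⟨p⟩².
Expand each integrand as polynomial × e^(−2αx²) and use ∫x^(2j)·e^(−2αx²) dx = (2j−1)!!/(4α)^j · √(π/(2α)), odd powers → 0; here √(π/(2α)) = 1.0669. Differentiate with the product rule, d/dx e^(−αx²) = −2αx·e^(−αx²).
Normalization: ∫|Ψ|² dx = 4.2424.
⟨p⟩ = 0.0000 and ⟨p²⟩ = 0.36039.
(Δp)² = 0.36039 − (0.0000)² = 0.36039.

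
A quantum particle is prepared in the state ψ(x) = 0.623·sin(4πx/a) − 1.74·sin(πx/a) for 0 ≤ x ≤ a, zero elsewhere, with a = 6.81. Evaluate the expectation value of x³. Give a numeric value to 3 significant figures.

61.6

⟨x³⟩ = ∫ x³·|ψ|² dx / ∫|ψ|² dx (integrals over the domain).
On 0 ≤ x ≤ a (j ≠ l): ∫sin²(jπx/a) dx = a/2, ∫sin(jπx/a)·sin(lπx/a) dx = 0; diagonal moments ∫x·sin²(jπx/a) dx = a²/4, ∫x²·sin²(jπx/a) dx = a³·(1/6 − 1/(4j²π²)); cross terms ∫x·sin(jπx/a)·sin(lπx/a) dx = 0 for j + l even and −4jla²/(π²(j² − l²)²) for j + l odd, ∫x²·sin(jπx/a)·sin(lπx/a) dx = (−1)^(j+l)·4jla³/(π²(j² − l²)²); higher powers the same way via product-to-sum and parts.
State is unnormalized: ∫|ψ|² dx = 11.631, and ∫ψ*·x³·ψ dx = 716.21, so ⟨x³⟩ = 716.21 / 11.631.
⟨x³⟩ = 61.580.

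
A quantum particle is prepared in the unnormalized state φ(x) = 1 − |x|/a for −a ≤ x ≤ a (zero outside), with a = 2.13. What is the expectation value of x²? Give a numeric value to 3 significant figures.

0.454

⟨x²⟩ = ∫ x²·|φ|² dx / ∫|φ|² dx (integrals over the domain).
φ is even, so ∫ over [−a, a] = 2∫₀ᵃ with φ = 1 − x/a there: ∫₀ᵃ (1 − x/a)² dx = a/3, ∫₀ᵃ x²(1 − x/a)² dx = a³/30, ∫₀ᵃ x⁴(1 − x/a)² dx = a⁵/105.
State is unnormalized: ∫|φ|² dx = 1.4200, and ∫φ*·x²·φ dx = 0.64424, so ⟨x²⟩ = 0.64424 / 1.4200.
⟨x²⟩ = 0.45369.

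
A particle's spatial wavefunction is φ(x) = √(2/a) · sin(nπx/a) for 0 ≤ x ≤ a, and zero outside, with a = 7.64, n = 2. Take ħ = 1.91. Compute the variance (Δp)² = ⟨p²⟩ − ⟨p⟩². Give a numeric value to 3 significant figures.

2.47

Compute ⟨p⟩ and ⟨p²⟩ separately; (Δp)² = ⟨p²⟩ − ⟨p⟩².
d/dx sin(nπx/a) = (nπ/a)·cos(nπx/a) and d²/dx² sin(nπx/a) = −(nπ/a)²·sin(nπx/a); on 0 ≤ x ≤ a, ∫sin²(nπx/a) dx = a/2 and ∫sin(nπx/a)·cos(nπx/a) dx = 0.
⟨p⟩ = 0.0000 and ⟨p²⟩ = 2.4674.
(Δp)² = 2.4674 − (0.0000)² = 2.4674.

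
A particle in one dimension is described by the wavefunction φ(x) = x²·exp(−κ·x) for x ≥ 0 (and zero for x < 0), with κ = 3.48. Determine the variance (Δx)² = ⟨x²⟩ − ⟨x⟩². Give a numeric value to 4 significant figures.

0.1032

Compute ⟨x⟩ and ⟨x²⟩ separately, then (Δx)² = ⟨x²⟩ − ⟨x⟩².
Every integrand reduces to terms xʲ·e^(−2κx) on [0, ∞); use ∫₀^∞ xʲ·e^(−2κx) dx = j!/(2κ)^(j+1).
Normalization: ∫|φ|² dx = 0.0014695.
⟨x⟩ = 0.71839 and ⟨x²⟩ = 0.61930.
(Δx)² = 0.61930 − (0.71839)² = 0.10322.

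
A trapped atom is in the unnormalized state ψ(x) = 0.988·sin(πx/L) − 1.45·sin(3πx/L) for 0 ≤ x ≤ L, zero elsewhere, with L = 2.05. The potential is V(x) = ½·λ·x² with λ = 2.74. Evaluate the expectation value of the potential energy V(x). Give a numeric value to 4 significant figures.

⟨V⟩ = ∫ V(x)·|ψ|² dx / ∫|ψ|² dx.
On 0 ≤ x ≤ L (j ≠ l): ∫sin²(jπx/L) dx = L/2, ∫sin(jπx/L)·sin(lπx/L) dx = 0; diagonal moments ∫x·sin²(jπx/L) dx = L²/4, ∫x²·sin²(jπx/L) dx = L³·(1/6 − 1/(4j²π²)); cross terms ∫x·sin(jπx/L)·sin(lπx/L) dx = 0 for j + l even and −4jlL²/(π²(j² − l²)²) for j + l odd, ∫x²·sin(jπx/L)·sin(lπx/L) dx = (−1)^(j+l)·4jlL³/(π²(j² − l²)²); higher powers the same way via product-to-sum and parts.
State is unnormalized: ∫|ψ|² dx = 3.1556, and ∫ψ*·V(x)·ψ dx = 5.0519, so ⟨V⟩ = 5.0519 / 3.1556.
⟨V⟩ = 1.6009.

1.601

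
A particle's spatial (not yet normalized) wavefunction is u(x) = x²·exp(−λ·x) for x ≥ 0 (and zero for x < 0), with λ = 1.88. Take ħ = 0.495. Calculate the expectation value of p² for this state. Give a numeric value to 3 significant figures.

p² u = −ħ² d²u/dx²; ⟨p²⟩ = −ħ² ∫ u*·u'' dx / ∫|u|² dx.
Differentiate x²·exp(−λ·x) with the product rule; every integrand then reduces to terms xʲ·e^(−2λx) on [0, ∞), with ∫₀^∞ xʲ·e^(−2λx) dx = j!/(2λ)^(j+1).
State is unnormalized: ∫|u|² dx = 0.031935, and ∫u*·(−ħ² u'') dx = 0.0092189, so ⟨p²⟩ = 0.0092189 / 0.031935.
⟨p²⟩ = 0.28867.

0.289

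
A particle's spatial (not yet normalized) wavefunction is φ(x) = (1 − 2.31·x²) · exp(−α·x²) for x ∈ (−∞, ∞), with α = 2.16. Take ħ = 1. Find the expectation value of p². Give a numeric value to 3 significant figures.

6.47

p² φ = −ħ² d²φ/dx²; ⟨p²⟩ = −ħ² ∫ φ*·φ'' dx / ∫|φ|² dx.
Expand each integrand as polynomial × e^(−2αx²) and use ∫x^(2j)·e^(−2αx²) dx = (2j−1)!!/(4α)^j · √(π/(2α)), odd powers → 0; here √(π/(2α)) = 0.85277. Differentiate with the product rule, d/dx e^(−αx²) = −2αx·e^(−αx²).
State is unnormalized: ∫|φ|² dx = 0.57965, and ∫φ*·(−ħ² φ'') dx = 3.7486, so ⟨p²⟩ = 3.7486 / 0.57965.
⟨p²⟩ = 6.4671.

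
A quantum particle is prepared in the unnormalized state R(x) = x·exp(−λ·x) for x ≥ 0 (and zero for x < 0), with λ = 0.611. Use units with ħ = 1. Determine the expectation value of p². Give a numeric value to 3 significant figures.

0.373

p² R = −ħ² d²R/dx²; ⟨p²⟩ = −ħ² ∫ R*·R'' dx / ∫|R|² dx.
Differentiate x·exp(−λ·x) with the product rule; every integrand then reduces to terms xʲ·e^(−2λx) on [0, ∞), with ∫₀^∞ xʲ·e^(−2λx) dx = j!/(2λ)^(j+1).
State is unnormalized: ∫|R|² dx = 1.0960, and ∫R*·(−ħ² R'') dx = 0.40917, so ⟨p²⟩ = 0.40917 / 1.0960.
⟨p²⟩ = 0.37332.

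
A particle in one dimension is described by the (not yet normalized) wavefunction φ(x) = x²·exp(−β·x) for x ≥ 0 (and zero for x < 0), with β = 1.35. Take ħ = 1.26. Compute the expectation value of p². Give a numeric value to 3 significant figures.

p² φ = −ħ² d²φ/dx²; ⟨p²⟩ = −ħ² ∫ φ*·φ'' dx / ∫|φ|² dx.
Differentiate x²·exp(−β·x) with the product rule; every integrand then reduces to terms xʲ·e^(−2βx) on [0, ∞), with ∫₀^∞ xʲ·e^(−2βx) dx = j!/(2β)^(j+1).
State is unnormalized: ∫|φ|² dx = 0.16726, and ∫φ*·(−ħ² φ'') dx = 0.16132, so ⟨p²⟩ = 0.16132 / 0.16726.
⟨p²⟩ = 0.96447.

0.964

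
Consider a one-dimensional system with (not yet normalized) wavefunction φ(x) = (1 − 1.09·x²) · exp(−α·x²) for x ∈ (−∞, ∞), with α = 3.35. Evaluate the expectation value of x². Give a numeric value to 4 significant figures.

0.05321

⟨x²⟩ = ∫ x²·|φ|² dx / ∫|φ|² dx (integrals over the domain).
Expand each integrand as polynomial × e^(−2αx²) and use ∫x^(2j)·e^(−2αx²) dx = (2j−1)!!/(4α)^j · √(π/(2α)), odd powers → 0; here √(π/(2α)) = 0.68476.
State is unnormalized: ∫|φ|² dx = 0.58695, and ∫φ*·x²·φ dx = 0.031233, so ⟨x²⟩ = 0.031233 / 0.58695.
⟨x²⟩ = 0.053212.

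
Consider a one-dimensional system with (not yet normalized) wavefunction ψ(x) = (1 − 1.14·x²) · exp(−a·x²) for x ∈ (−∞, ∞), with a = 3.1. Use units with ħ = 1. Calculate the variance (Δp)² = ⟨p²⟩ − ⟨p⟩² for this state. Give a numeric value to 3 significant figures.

4.58

Compute ⟨p⟩ and ⟨p²⟩ separately; (Δp)² = ⟨p²⟩ − ⟨p⟩².
Expand each integrand as polynomial × e^(−2ax²) and use ∫x^(2j)·e^(−2ax²) dx = (2j−1)!!/(4a)^j · √(π/(2a)), odd powers → 0; here √(π/(2a)) = 0.71183. Differentiate with the product rule, d/dx e^(−ax²) = −2ax·e^(−ax²).
Normalization: ∫|ψ|² dx = 0.59900.
⟨p⟩ = 0.0000 and ⟨p²⟩ = 4.5793.
(Δp)² = 4.5793 − (0.0000)² = 4.5793.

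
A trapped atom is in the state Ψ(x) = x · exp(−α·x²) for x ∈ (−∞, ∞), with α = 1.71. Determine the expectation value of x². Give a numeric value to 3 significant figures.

⟨x²⟩ = ∫ x²·|Ψ|² dx / ∫|Ψ|² dx (integrals over the domain).
Expand each integrand as polynomial × e^(−2αx²) and use ∫x^(2j)·e^(−2αx²) dx = (2j−1)!!/(4α)^j · √(π/(2α)), odd powers → 0; here √(π/(2α)) = 0.95843.
State is unnormalized: ∫|Ψ|² dx = 0.14012, and ∫Ψ*·x²·Ψ dx = 0.061457, so ⟨x²⟩ = 0.061457 / 0.14012.
⟨x²⟩ = 0.43860.

0.439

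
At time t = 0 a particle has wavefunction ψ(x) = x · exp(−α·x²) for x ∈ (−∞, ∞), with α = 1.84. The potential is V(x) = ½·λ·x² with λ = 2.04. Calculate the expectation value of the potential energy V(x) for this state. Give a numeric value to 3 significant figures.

⟨V⟩ = ∫ V(x)·|ψ|² dx / ∫|ψ|² dx.
Expand each integrand as polynomial × e^(−2αx²) and use ∫x^(2j)·e^(−2αx²) dx = (2j−1)!!/(4α)^j · √(π/(2α)), odd powers → 0; here √(π/(2α)) = 0.92396.
State is unnormalized: ∫|ψ|² dx = 0.12554, and ∫ψ*·V(x)·ψ dx = 0.052194, so ⟨V⟩ = 0.052194 / 0.12554.
⟨V⟩ = 0.41576.

0.416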